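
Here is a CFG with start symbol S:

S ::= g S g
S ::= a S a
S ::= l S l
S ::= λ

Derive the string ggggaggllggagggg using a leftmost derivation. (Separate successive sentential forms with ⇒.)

S ⇒ gSg ⇒ ggSgg ⇒ gggSggg ⇒ ggggSgggg ⇒ ggggaSagggg ⇒ ggggagSgagggg ⇒ ggggaggSggagggg ⇒ ggggagglSlggagggg ⇒ ggggaggllggagggg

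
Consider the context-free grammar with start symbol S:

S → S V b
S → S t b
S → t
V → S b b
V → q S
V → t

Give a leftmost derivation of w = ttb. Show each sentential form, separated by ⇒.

S⇒SVb⇒tVb⇒ttb

S ⇒ SVb   [S → S V b]
SVb ⇒ tVb   [S → t]
tVb ⇒ ttb   [V → t]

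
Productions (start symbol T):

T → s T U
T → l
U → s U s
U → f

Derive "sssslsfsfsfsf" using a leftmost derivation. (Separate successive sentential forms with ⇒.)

T ⇒ sTU   [T → s T U]
sTU ⇒ ssTUU   [T → s T U]
ssTUU ⇒ sssTUUU   [T → s T U]
sssTUUU ⇒ ssssTUUUU   [T → s T U]
ssssTUUUU ⇒ sssslUUUU   [T → l]
sssslUUUU ⇒ sssslsUsUUU   [U → s U s]
sssslsUsUUU ⇒ sssslsfsUUU   [U → f]
sssslsfsUUU ⇒ sssslsfsfUU   [U → f]
sssslsfsfUU ⇒ sssslsfsfsUsU   [U → s U s]
sssslsfsfsUsU ⇒ sssslsfsfsfsU   [U → f]
sssslsfsfsfsU ⇒ sssslsfsfsfsf   [U → f]

T ⇒ sTU ⇒ ssTUU ⇒ sssTUUU ⇒ ssssTUUUU ⇒ sssslUUUU ⇒ sssslsUsUUU ⇒ sssslsfsUUU ⇒ sssslsfsfUU ⇒ sssslsfsfsUsU ⇒ sssslsfsfsfsU ⇒ sssslsfsfsfsf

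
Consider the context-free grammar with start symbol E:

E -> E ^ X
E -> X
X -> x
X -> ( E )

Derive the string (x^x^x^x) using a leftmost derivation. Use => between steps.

E => X => (E) => (E^X) => (E^X^X) => (E^X^X^X) => (X^X^X^X) => (x^X^X^X) => (x^x^X^X) => (x^x^x^X) => (x^x^x^x)

E => X   [E -> X]
X => (E)   [X -> ( E )]
(E) => (E^X)   [E -> E ^ X]
(E^X) => (E^X^X)   [E -> E ^ X]
(E^X^X) => (E^X^X^X)   [E -> E ^ X]
(E^X^X^X) => (X^X^X^X)   [E -> X]
(X^X^X^X) => (x^X^X^X)   [X -> x]
(x^X^X^X) => (x^x^X^X)   [X -> x]
(x^x^X^X) => (x^x^x^X)   [X -> x]
(x^x^x^X) => (x^x^x^x)   [X -> x]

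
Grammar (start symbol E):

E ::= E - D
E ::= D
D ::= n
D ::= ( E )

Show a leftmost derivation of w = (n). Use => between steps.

E=>D=>(E)=>(D)=>(n)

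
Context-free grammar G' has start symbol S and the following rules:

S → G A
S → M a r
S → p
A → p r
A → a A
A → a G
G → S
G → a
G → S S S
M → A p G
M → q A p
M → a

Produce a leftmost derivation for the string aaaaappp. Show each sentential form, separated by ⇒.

S ⇒ GA   [S → G A]
GA ⇒ aA   [G → a]
aA ⇒ aaA   [A → a A]
aaA ⇒ aaaA   [A → a A]
aaaA ⇒ aaaaA   [A → a A]
aaaaA ⇒ aaaaaG   [A → a G]
aaaaaG ⇒ aaaaaSSS   [G → S S S]
aaaaaSSS ⇒ aaaaapSS   [S → p]
aaaaapSS ⇒ aaaaappS   [S → p]
aaaaappS ⇒ aaaaappp   [S → p]

S ⇒ GA ⇒ aA ⇒ aaA ⇒ aaaA ⇒ aaaaA ⇒ aaaaaG ⇒ aaaaaSSS ⇒ aaaaapSS ⇒ aaaaappS ⇒ aaaaappp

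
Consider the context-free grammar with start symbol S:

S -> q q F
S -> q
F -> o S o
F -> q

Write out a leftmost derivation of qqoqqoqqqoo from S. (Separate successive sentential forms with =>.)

S => qqF => qqoSo => qqoqqFo => qqoqqoSoo => qqoqqoqqFoo => qqoqqoqqqoo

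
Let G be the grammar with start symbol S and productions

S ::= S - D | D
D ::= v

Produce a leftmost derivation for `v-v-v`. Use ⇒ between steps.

S ⇒ S-D   [S ::= S - D]
S-D ⇒ S-D-D   [S ::= S - D]
S-D-D ⇒ D-D-D   [S ::= D]
D-D-D ⇒ v-D-D   [D ::= v]
v-D-D ⇒ v-v-D   [D ::= v]
v-v-D ⇒ v-v-v   [D ::= v]

S ⇒ S-D ⇒ S-D-D ⇒ D-D-D ⇒ v-D-D ⇒ v-v-D ⇒ v-v-v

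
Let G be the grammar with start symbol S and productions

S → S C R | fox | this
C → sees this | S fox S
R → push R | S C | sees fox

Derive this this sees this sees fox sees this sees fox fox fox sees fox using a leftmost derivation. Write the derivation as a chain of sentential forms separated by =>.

S => S C R   [S → S C R]
S C R => this C R   [S → this]
this C R => this S fox S R   [C → S fox S]
this S fox S R => this S C R fox S R   [S → S C R]
this S C R fox S R => this S C R C R fox S R   [S → S C R]
this S C R C R fox S R => this this C R C R fox S R   [S → this]
this this C R C R fox S R => this this sees this R C R fox S R   [C → sees this]
this this sees this R C R fox S R => this this sees this sees fox C R fox S R   [R → sees fox]
this this sees this sees fox C R fox S R => this this sees this sees fox sees this R fox S R   [C → sees this]
this this sees this sees fox sees this R fox S R => this this sees this sees fox sees this sees fox fox S R   [R → sees fox]
this this sees this sees fox sees this sees fox fox S R => this this sees this sees fox sees this sees fox fox fox R   [S → fox]
this this sees this sees fox sees this sees fox fox fox R => this this sees this sees fox sees this sees fox fox fox sees fox   [R → sees fox]

S => S C R => this C R => this S fox S R => this S C R fox S R => this S C R C R fox S R => this this C R C R fox S R => this this sees this R C R fox S R => this this sees this sees fox C R fox S R => this this sees this sees fox sees this R fox S R => this this sees this sees fox sees this sees fox fox S R => this this sees this sees fox sees this sees fox fox fox R => this this sees this sees fox sees this sees fox fox fox sees fox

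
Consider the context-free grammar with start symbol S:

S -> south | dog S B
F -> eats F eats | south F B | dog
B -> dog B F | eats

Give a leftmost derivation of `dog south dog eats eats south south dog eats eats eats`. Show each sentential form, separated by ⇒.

S ⇒ dog S B ⇒ dog south B ⇒ dog south dog B F ⇒ dog south dog eats F ⇒ dog south dog eats eats F eats ⇒ dog south dog eats eats south F B eats ⇒ dog south dog eats eats south south F B B eats ⇒ dog south dog eats eats south south dog B B eats ⇒ dog south dog eats eats south south dog eats B eats ⇒ dog south dog eats eats south south dog eats eats eats

S ⇒ dog S B   [S -> dog S B]
dog S B ⇒ dog south B   [S -> south]
dog south B ⇒ dog south dog B F   [B -> dog B F]
dog south dog B F ⇒ dog south dog eats F   [B -> eats]
dog south dog eats F ⇒ dog south dog eats eats F eats   [F -> eats F eats]
dog south dog eats eats F eats ⇒ dog south dog eats eats south F B eats   [F -> south F B]
dog south dog eats eats south F B eats ⇒ dog south dog eats eats south south F B B eats   [F -> south F B]
dog south dog eats eats south south F B B eats ⇒ dog south dog eats eats south south dog B B eats   [F -> dog]
dog south dog eats eats south south dog B B eats ⇒ dog south dog eats eats south south dog eats B eats   [B -> eats]
dog south dog eats eats south south dog eats B eats ⇒ dog south dog eats eats south south dog eats eats eats   [B -> eats]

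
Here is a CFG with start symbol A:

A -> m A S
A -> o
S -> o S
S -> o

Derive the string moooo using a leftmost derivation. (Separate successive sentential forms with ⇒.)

A ⇒ mAS   [A -> m A S]
mAS ⇒ moS   [A -> o]
moS ⇒ mooS   [S -> o S]
mooS ⇒ moooS   [S -> o S]
moooS ⇒ moooo   [S -> o]

A ⇒ mAS ⇒ moS ⇒ mooS ⇒ moooS ⇒ moooo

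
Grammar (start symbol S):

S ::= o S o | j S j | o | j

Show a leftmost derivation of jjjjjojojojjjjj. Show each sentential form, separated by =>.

S=>jSj=>jjSjj=>jjjSjjj=>jjjjSjjjj=>jjjjjSjjjjj=>jjjjjoSojjjjj=>jjjjjojSjojjjjj=>jjjjjojojojjjjj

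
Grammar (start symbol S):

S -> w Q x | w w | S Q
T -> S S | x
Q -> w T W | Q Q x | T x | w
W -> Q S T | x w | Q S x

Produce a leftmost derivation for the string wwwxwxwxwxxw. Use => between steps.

S => SQ => wQxQ => wQQxxQ => wQQxQxxQ => wQQxQxQxxQ => wQQxQxQxQxxQ => wwQxQxQxQxxQ => wwwxQxQxQxxQ => wwwxwxQxQxxQ => wwwxwxwxQxxQ => wwwxwxwxwxxQ => wwwxwxwxwxxw

S => SQ   [S -> S Q]
SQ => wQxQ   [S -> w Q x]
wQxQ => wQQxxQ   [Q -> Q Q x]
wQQxxQ => wQQxQxxQ   [Q -> Q Q x]
wQQxQxxQ => wQQxQxQxxQ   [Q -> Q Q x]
wQQxQxQxxQ => wQQxQxQxQxxQ   [Q -> Q Q x]
wQQxQxQxQxxQ => wwQxQxQxQxxQ   [Q -> w]
wwQxQxQxQxxQ => wwwxQxQxQxxQ   [Q -> w]
wwwxQxQxQxxQ => wwwxwxQxQxxQ   [Q -> w]
wwwxwxQxQxxQ => wwwxwxwxQxxQ   [Q -> w]
wwwxwxwxQxxQ => wwwxwxwxwxxQ   [Q -> w]
wwwxwxwxwxxQ => wwwxwxwxwxxw   [Q -> w]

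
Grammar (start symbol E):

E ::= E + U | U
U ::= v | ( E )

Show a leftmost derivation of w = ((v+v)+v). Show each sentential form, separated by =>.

E => U => (E) => (E+U) => (U+U) => ((E)+U) => ((E+U)+U) => ((U+U)+U) => ((v+U)+U) => ((v+v)+U) => ((v+v)+v)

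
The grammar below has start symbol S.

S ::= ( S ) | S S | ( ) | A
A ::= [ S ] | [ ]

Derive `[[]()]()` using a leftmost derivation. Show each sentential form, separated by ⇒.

S⇒SS⇒AS⇒[S]S⇒[SS]S⇒[AS]S⇒[[]S]S⇒[[]()]S⇒[[]()]()

S ⇒ SS   [S ::= S S]
SS ⇒ AS   [S ::= A]
AS ⇒ [S]S   [A ::= [ S ]]
[S]S ⇒ [SS]S   [S ::= S S]
[SS]S ⇒ [AS]S   [S ::= A]
[AS]S ⇒ [[]S]S   [A ::= [ ]]
[[]S]S ⇒ [[]()]S   [S ::= ( )]
[[]()]S ⇒ [[]()]()   [S ::= ( )]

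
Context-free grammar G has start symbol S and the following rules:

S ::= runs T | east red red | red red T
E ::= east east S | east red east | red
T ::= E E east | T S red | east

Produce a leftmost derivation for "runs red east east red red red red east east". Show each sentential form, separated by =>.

S => runs T => runs E E east => runs red E east => runs red east east S east => runs red east east red red T east => runs red east east red red E E east east => runs red east east red red red E east east => runs red east east red red red red east east

S => runs T   [S ::= runs T]
runs T => runs E E east   [T ::= E E east]
runs E E east => runs red E east   [E ::= red]
runs red E east => runs red east east S east   [E ::= east east S]
runs red east east S east => runs red east east red red T east   [S ::= red red T]
runs red east east red red T east => runs red east east red red E E east east   [T ::= E E east]
runs red east east red red E E east east => runs red east east red red red E east east   [E ::= red]
runs red east east red red red E east east => runs red east east red red red red east east   [E ::= red]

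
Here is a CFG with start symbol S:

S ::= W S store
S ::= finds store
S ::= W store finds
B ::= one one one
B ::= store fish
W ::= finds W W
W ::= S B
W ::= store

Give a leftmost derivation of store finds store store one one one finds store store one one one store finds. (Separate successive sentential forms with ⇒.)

S ⇒ W store finds   [S ::= W store finds]
W store finds ⇒ S B store finds   [W ::= S B]
S B store finds ⇒ W S store B store finds   [S ::= W S store]
W S store B store finds ⇒ S B S store B store finds   [W ::= S B]
S B S store B store finds ⇒ W S store B S store B store finds   [S ::= W S store]
W S store B S store B store finds ⇒ store S store B S store B store finds   [W ::= store]
store S store B S store B store finds ⇒ store finds store store B S store B store finds   [S ::= finds store]
store finds store store B S store B store finds ⇒ store finds store store one one one S store B store finds   [B ::= one one one]
store finds store store one one one S store B store finds ⇒ store finds store store one one one finds store store B store finds   [S ::= finds store]
store finds store store one one one finds store store B store finds ⇒ store finds store store one one one finds store store one one one store finds   [B ::= one one one]

S ⇒ W store finds ⇒ S B store finds ⇒ W S store B store finds ⇒ S B S store B store finds ⇒ W S store B S store B store finds ⇒ store S store B S store B store finds ⇒ store finds store store B S store B store finds ⇒ store finds store store one one one S store B store finds ⇒ store finds store store one one one finds store store B store finds ⇒ store finds store store one one one finds store store one one one store finds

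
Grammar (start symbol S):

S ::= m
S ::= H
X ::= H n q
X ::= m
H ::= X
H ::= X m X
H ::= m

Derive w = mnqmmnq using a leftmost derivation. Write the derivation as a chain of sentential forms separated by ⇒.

S ⇒ H ⇒ X ⇒ Hnq ⇒ XmXnq ⇒ HnqmXnq ⇒ mnqmXnq ⇒ mnqmmnq

S ⇒ H   [S ::= H]
H ⇒ X   [H ::= X]
X ⇒ Hnq   [X ::= H n q]
Hnq ⇒ XmXnq   [H ::= X m X]
XmXnq ⇒ HnqmXnq   [X ::= H n q]
HnqmXnq ⇒ mnqmXnq   [H ::= m]
mnqmXnq ⇒ mnqmmnq   [X ::= m]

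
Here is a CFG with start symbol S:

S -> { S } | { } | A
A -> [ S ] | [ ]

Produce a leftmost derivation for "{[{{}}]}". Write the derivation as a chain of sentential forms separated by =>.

S=>{S}=>{A}=>{[S]}=>{[{S}]}=>{[{{}}]}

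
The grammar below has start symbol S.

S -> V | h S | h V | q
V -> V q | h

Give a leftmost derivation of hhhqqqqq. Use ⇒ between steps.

S ⇒ hS ⇒ hhV ⇒ hhVq ⇒ hhVqq ⇒ hhVqqq ⇒ hhVqqqq ⇒ hhVqqqqq ⇒ hhhqqqqq

S ⇒ hS   [S -> h S]
hS ⇒ hhV   [S -> h V]
hhV ⇒ hhVq   [V -> V q]
hhVq ⇒ hhVqq   [V -> V q]
hhVqq ⇒ hhVqqq   [V -> V q]
hhVqqq ⇒ hhVqqqq   [V -> V q]
hhVqqqq ⇒ hhVqqqqq   [V -> V q]
hhVqqqqq ⇒ hhhqqqqq   [V -> h]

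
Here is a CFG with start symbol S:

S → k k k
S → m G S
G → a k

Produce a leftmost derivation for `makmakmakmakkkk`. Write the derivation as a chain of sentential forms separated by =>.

S => mGS   [S → m G S]
mGS => makS   [G → a k]
makS => makmGS   [S → m G S]
makmGS => makmakS   [G → a k]
makmakS => makmakmGS   [S → m G S]
makmakmGS => makmakmakS   [G → a k]
makmakmakS => makmakmakmGS   [S → m G S]
makmakmakmGS => makmakmakmakS   [G → a k]
makmakmakmakS => makmakmakmakkkk   [S → k k k]

S=>mGS=>makS=>makmGS=>makmakS=>makmakmGS=>makmakmakS=>makmakmakmGS=>makmakmakmakS=>makmakmakmakkkk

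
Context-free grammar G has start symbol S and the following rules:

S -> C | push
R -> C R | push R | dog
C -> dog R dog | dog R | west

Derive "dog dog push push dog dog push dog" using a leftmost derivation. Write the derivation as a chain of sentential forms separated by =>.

S => C => dog R => dog C R => dog dog R dog R => dog dog push R dog R => dog dog push push R dog R => dog dog push push dog dog R => dog dog push push dog dog push R => dog dog push push dog dog push dog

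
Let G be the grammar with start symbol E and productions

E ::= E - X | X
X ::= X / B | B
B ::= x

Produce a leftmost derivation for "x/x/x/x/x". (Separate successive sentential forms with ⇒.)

E ⇒ X ⇒ X/B ⇒ X/B/B ⇒ X/B/B/B ⇒ X/B/B/B/B ⇒ B/B/B/B/B ⇒ x/B/B/B/B ⇒ x/x/B/B/B ⇒ x/x/x/B/B ⇒ x/x/x/x/B ⇒ x/x/x/x/x

E ⇒ X   [E ::= X]
X ⇒ X/B   [X ::= X / B]
X/B ⇒ X/B/B   [X ::= X / B]
X/B/B ⇒ X/B/B/B   [X ::= X / B]
X/B/B/B ⇒ X/B/B/B/B   [X ::= X / B]
X/B/B/B/B ⇒ B/B/B/B/B   [X ::= B]
B/B/B/B/B ⇒ x/B/B/B/B   [B ::= x]
x/B/B/B/B ⇒ x/x/B/B/B   [B ::= x]
x/x/B/B/B ⇒ x/x/x/B/B   [B ::= x]
x/x/x/B/B ⇒ x/x/x/x/B   [B ::= x]
x/x/x/x/B ⇒ x/x/x/x/x   [B ::= x]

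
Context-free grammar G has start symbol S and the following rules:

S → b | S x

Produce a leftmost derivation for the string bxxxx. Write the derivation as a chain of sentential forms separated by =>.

S=>Sx=>Sxx=>Sxxx=>Sxxxx=>bxxxx

S => Sx   [S → S x]
Sx => Sxx   [S → S x]
Sxx => Sxxx   [S → S x]
Sxxx => Sxxxx   [S → S x]
Sxxxx => bxxxx   [S → b]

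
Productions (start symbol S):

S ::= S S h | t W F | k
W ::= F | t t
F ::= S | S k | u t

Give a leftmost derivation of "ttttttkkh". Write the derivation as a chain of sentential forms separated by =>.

S=>tWF=>tttF=>tttS=>tttSSh=>ttttWFSh=>ttttttFSh=>ttttttSSh=>ttttttkSh=>ttttttkkh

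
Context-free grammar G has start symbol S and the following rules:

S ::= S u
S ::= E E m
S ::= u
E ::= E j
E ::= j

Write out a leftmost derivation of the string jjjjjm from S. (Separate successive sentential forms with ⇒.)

S ⇒ EEm   [S ::= E E m]
EEm ⇒ EjEm   [E ::= E j]
EjEm ⇒ jjEm   [E ::= j]
jjEm ⇒ jjEjm   [E ::= E j]
jjEjm ⇒ jjEjjm   [E ::= E j]
jjEjjm ⇒ jjjjjm   [E ::= j]

S ⇒ EEm ⇒ EjEm ⇒ jjEm ⇒ jjEjm ⇒ jjEjjm ⇒ jjjjjm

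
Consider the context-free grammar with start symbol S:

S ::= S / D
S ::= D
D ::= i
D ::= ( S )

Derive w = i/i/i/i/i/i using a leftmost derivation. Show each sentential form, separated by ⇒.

S ⇒ S/D   [S ::= S / D]
S/D ⇒ S/D/D   [S ::= S / D]
S/D/D ⇒ S/D/D/D   [S ::= S / D]
S/D/D/D ⇒ S/D/D/D/D   [S ::= S / D]
S/D/D/D/D ⇒ S/D/D/D/D/D   [S ::= S / D]
S/D/D/D/D/D ⇒ D/D/D/D/D/D   [S ::= D]
D/D/D/D/D/D ⇒ i/D/D/D/D/D   [D ::= i]
i/D/D/D/D/D ⇒ i/i/D/D/D/D   [D ::= i]
i/i/D/D/D/D ⇒ i/i/i/D/D/D   [D ::= i]
i/i/i/D/D/D ⇒ i/i/i/i/D/D   [D ::= i]
i/i/i/i/D/D ⇒ i/i/i/i/i/D   [D ::= i]
i/i/i/i/i/D ⇒ i/i/i/i/i/i   [D ::= i]

S⇒S/D⇒S/D/D⇒S/D/D/D⇒S/D/D/D/D⇒S/D/D/D/D/D⇒D/D/D/D/D/D⇒i/D/D/D/D/D⇒i/i/D/D/D/D⇒i/i/i/D/D/D⇒i/i/i/i/D/D⇒i/i/i/i/i/D⇒i/i/i/i/i/i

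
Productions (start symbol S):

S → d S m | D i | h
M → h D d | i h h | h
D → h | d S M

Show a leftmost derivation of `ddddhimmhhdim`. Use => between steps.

S => dSm => dDim => ddSMim => dddSmMim => ddddSmmMim => ddddDimmMim => ddddhimmMim => ddddhimmhDdim => ddddhimmhhdim

S => dSm   [S → d S m]
dSm => dDim   [S → D i]
dDim => ddSMim   [D → d S M]
ddSMim => dddSmMim   [S → d S m]
dddSmMim => ddddSmmMim   [S → d S m]
ddddSmmMim => ddddDimmMim   [S → D i]
ddddDimmMim => ddddhimmMim   [D → h]
ddddhimmMim => ddddhimmhDdim   [M → h D d]
ddddhimmhDdim => ddddhimmhhdim   [D → h]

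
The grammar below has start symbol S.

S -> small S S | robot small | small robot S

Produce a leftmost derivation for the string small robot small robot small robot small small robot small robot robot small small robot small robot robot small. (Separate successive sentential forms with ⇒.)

S ⇒ small robot S ⇒ small robot small robot S ⇒ small robot small robot small robot S ⇒ small robot small robot small robot small S S ⇒ small robot small robot small robot small small robot S S ⇒ small robot small robot small robot small small robot small robot S S ⇒ small robot small robot small robot small small robot small robot robot small S ⇒ small robot small robot small robot small small robot small robot robot small small robot S ⇒ small robot small robot small robot small small robot small robot robot small small robot small robot S ⇒ small robot small robot small robot small small robot small robot robot small small robot small robot robot small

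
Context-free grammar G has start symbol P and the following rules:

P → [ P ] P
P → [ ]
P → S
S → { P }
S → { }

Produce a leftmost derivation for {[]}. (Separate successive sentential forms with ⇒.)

P ⇒ S   [P → S]
S ⇒ {P}   [S → { P }]
{P} ⇒ {[]}   [P → [ ]]

P ⇒ S ⇒ {P} ⇒ {[]}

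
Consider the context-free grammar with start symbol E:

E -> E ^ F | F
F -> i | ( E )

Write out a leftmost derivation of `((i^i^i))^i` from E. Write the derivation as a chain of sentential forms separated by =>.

E => E^F => F^F => (E)^F => (F)^F => ((E))^F => ((E^F))^F => ((E^F^F))^F => ((F^F^F))^F => ((i^F^F))^F => ((i^i^F))^F => ((i^i^i))^F => ((i^i^i))^i

E => E^F   [E -> E ^ F]
E^F => F^F   [E -> F]
F^F => (E)^F   [F -> ( E )]
(E)^F => (F)^F   [E -> F]
(F)^F => ((E))^F   [F -> ( E )]
((E))^F => ((E^F))^F   [E -> E ^ F]
((E^F))^F => ((E^F^F))^F   [E -> E ^ F]
((E^F^F))^F => ((F^F^F))^F   [E -> F]
((F^F^F))^F => ((i^F^F))^F   [F -> i]
((i^F^F))^F => ((i^i^F))^F   [F -> i]
((i^i^F))^F => ((i^i^i))^F   [F -> i]
((i^i^i))^F => ((i^i^i))^i   [F -> i]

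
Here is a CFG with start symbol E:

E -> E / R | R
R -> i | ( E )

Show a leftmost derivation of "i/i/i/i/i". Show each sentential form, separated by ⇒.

E ⇒ E/R ⇒ E/R/R ⇒ E/R/R/R ⇒ E/R/R/R/R ⇒ R/R/R/R/R ⇒ i/R/R/R/R ⇒ i/i/R/R/R ⇒ i/i/i/R/R ⇒ i/i/i/i/R ⇒ i/i/i/i/i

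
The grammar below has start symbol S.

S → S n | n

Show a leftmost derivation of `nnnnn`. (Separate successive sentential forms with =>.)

S => Sn   [S → S n]
Sn => Snn   [S → S n]
Snn => Snnn   [S → S n]
Snnn => Snnnn   [S → S n]
Snnnn => nnnnn   [S → n]

S => Sn => Snn => Snnn => Snnnn => nnnnn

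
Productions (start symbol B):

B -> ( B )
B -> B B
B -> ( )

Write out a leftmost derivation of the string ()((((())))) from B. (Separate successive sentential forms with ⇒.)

B ⇒ BB   [B -> B B]
BB ⇒ ()B   [B -> ( )]
()B ⇒ ()(B)   [B -> ( B )]
()(B) ⇒ ()((B))   [B -> ( B )]
()((B)) ⇒ ()(((B)))   [B -> ( B )]
()(((B))) ⇒ ()((((B))))   [B -> ( B )]
()((((B)))) ⇒ ()((((()))))   [B -> ( )]

B⇒BB⇒()B⇒()(B)⇒()((B))⇒()(((B)))⇒()((((B))))⇒()((((()))))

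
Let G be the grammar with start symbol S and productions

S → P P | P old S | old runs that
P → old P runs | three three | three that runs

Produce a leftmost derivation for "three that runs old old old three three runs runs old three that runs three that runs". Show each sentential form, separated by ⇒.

S ⇒ P old S ⇒ three that runs old S ⇒ three that runs old P old S ⇒ three that runs old old P runs old S ⇒ three that runs old old old P runs runs old S ⇒ three that runs old old old three three runs runs old S ⇒ three that runs old old old three three runs runs old P P ⇒ three that runs old old old three three runs runs old three that runs P ⇒ three that runs old old old three three runs runs old three that runs three that runs

S ⇒ P old S   [S → P old S]
P old S ⇒ three that runs old S   [P → three that runs]
three that runs old S ⇒ three that runs old P old S   [S → P old S]
three that runs old P old S ⇒ three that runs old old P runs old S   [P → old P runs]
three that runs old old P runs old S ⇒ three that runs old old old P runs runs old S   [P → old P runs]
three that runs old old old P runs runs old S ⇒ three that runs old old old three three runs runs old S   [P → three three]
three that runs old old old three three runs runs old S ⇒ three that runs old old old three three runs runs old P P   [S → P P]
three that runs old old old three three runs runs old P P ⇒ three that runs old old old three three runs runs old three that runs P   [P → three that runs]
three that runs old old old three three runs runs old three that runs P ⇒ three that runs old old old three three runs runs old three that runs three that runs   [P → three that runs]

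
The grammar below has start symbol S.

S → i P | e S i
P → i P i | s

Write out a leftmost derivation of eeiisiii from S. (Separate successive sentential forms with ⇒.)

S ⇒ eSi   [S → e S i]
eSi ⇒ eeSii   [S → e S i]
eeSii ⇒ eeiPii   [S → i P]
eeiPii ⇒ eeiiPiii   [P → i P i]
eeiiPiii ⇒ eeiisiii   [P → s]

S ⇒ eSi ⇒ eeSii ⇒ eeiPii ⇒ eeiiPiii ⇒ eeiisiii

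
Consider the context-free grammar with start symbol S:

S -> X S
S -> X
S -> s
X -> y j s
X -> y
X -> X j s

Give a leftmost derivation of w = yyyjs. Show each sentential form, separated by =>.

S => XS => yS => yXS => yyS => yyX => yyyjs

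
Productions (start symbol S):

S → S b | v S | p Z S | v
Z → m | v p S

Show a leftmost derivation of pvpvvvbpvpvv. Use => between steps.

S => pZS => pvpSS => pvpvSS => pvpvSbS => pvpvvSbS => pvpvvvbS => pvpvvvbpZS => pvpvvvbpvpSS => pvpvvvbpvpvS => pvpvvvbpvpvv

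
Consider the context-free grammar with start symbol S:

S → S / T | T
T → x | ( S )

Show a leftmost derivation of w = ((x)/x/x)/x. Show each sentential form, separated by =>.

S => S/T => T/T => (S)/T => (S/T)/T => (S/T/T)/T => (T/T/T)/T => ((S)/T/T)/T => ((T)/T/T)/T => ((x)/T/T)/T => ((x)/x/T)/T => ((x)/x/x)/T => ((x)/x/x)/x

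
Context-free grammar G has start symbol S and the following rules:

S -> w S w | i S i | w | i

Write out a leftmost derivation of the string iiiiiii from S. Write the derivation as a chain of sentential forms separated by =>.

S=>iSi=>iiSii=>iiiSiii=>iiiiiii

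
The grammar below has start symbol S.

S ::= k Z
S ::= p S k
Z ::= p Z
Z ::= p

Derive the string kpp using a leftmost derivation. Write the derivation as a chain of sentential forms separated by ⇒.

S ⇒ kZ ⇒ kpZ ⇒ kpp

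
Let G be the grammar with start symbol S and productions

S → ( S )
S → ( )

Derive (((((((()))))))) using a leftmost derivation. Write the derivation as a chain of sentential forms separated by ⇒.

S ⇒ (S) ⇒ ((S)) ⇒ (((S))) ⇒ ((((S)))) ⇒ (((((S))))) ⇒ ((((((S)))))) ⇒ (((((((S))))))) ⇒ (((((((())))))))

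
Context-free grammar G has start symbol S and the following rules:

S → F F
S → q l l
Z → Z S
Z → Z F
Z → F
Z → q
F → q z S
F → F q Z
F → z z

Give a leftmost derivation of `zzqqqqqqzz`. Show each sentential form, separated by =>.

S => FF   [S → F F]
FF => FqZF   [F → F q Z]
FqZF => FqZqZF   [F → F q Z]
FqZqZF => FqZqZqZF   [F → F q Z]
FqZqZqZF => zzqZqZqZF   [F → z z]
zzqZqZqZF => zzqqqZqZF   [Z → q]
zzqqqZqZF => zzqqqqqZF   [Z → q]
zzqqqqqZF => zzqqqqqqF   [Z → q]
zzqqqqqqF => zzqqqqqqzz   [F → z z]

S => FF => FqZF => FqZqZF => FqZqZqZF => zzqZqZqZF => zzqqqZqZF => zzqqqqqZF => zzqqqqqqF => zzqqqqqqzz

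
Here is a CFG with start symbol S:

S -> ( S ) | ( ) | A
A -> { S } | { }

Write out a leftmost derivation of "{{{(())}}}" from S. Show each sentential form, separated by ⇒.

S ⇒ A   [S -> A]
A ⇒ {S}   [A -> { S }]
{S} ⇒ {A}   [S -> A]
{A} ⇒ {{S}}   [A -> { S }]
{{S}} ⇒ {{A}}   [S -> A]
{{A}} ⇒ {{{S}}}   [A -> { S }]
{{{S}}} ⇒ {{{(S)}}}   [S -> ( S )]
{{{(S)}}} ⇒ {{{(())}}}   [S -> ( )]

S ⇒ A ⇒ {S} ⇒ {A} ⇒ {{S}} ⇒ {{A}} ⇒ {{{S}}} ⇒ {{{(S)}}} ⇒ {{{(())}}}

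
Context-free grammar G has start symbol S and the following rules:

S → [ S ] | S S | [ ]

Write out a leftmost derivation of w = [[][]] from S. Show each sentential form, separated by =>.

S => [S]   [S → [ S ]]
[S] => [SS]   [S → S S]
[SS] => [[]S]   [S → [ ]]
[[]S] => [[][]]   [S → [ ]]

S=>[S]=>[SS]=>[[]S]=>[[][]]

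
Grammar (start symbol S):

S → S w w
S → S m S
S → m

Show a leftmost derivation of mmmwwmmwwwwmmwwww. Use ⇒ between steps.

S ⇒ Sww ⇒ Swwww ⇒ SmSwwww ⇒ SwwmSwwww ⇒ SwwwwmSwwww ⇒ SmSwwwwmSwwww ⇒ SwwmSwwwwmSwwww ⇒ SmSwwmSwwwwmSwwww ⇒ mmSwwmSwwwwmSwwww ⇒ mmmwwmSwwwwmSwwww ⇒ mmmwwmmwwwwmSwwww ⇒ mmmwwmmwwwwmmwwww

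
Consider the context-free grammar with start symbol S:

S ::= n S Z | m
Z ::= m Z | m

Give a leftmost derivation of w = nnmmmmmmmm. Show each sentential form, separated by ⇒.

S⇒nSZ⇒nnSZZ⇒nnmZZ⇒nnmmZZ⇒nnmmmZZ⇒nnmmmmZZ⇒nnmmmmmZ⇒nnmmmmmmZ⇒nnmmmmmmmZ⇒nnmmmmmmmm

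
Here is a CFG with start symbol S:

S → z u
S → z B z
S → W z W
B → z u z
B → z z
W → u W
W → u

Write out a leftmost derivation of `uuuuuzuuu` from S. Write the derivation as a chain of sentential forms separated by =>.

S=>WzW=>uWzW=>uuWzW=>uuuWzW=>uuuuWzW=>uuuuuzW=>uuuuuzuW=>uuuuuzuuW=>uuuuuzuuu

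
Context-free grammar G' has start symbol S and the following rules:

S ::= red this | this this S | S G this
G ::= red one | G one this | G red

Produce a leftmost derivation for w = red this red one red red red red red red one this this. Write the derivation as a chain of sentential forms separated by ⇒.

S ⇒ S G this   [S ::= S G this]
S G this ⇒ red this G this   [S ::= red this]
red this G this ⇒ red this G one this this   [G ::= G one this]
red this G one this this ⇒ red this G red one this this   [G ::= G red]
red this G red one this this ⇒ red this G red red one this this   [G ::= G red]
red this G red red one this this ⇒ red this G red red red one this this   [G ::= G red]
red this G red red red one this this ⇒ red this G red red red red one this this   [G ::= G red]
red this G red red red red one this this ⇒ red this G red red red red red one this this   [G ::= G red]
red this G red red red red red one this this ⇒ red this G red red red red red red one this this   [G ::= G red]
red this G red red red red red red one this this ⇒ red this red one red red red red red red one this this   [G ::= red one]

S ⇒ S G this ⇒ red this G this ⇒ red this G one this this ⇒ red this G red one this this ⇒ red this G red red one this this ⇒ red this G red red red one this this ⇒ red this G red red red red one this this ⇒ red this G red red red red red one this this ⇒ red this G red red red red red red one this this ⇒ red this red one red red red red red red one this this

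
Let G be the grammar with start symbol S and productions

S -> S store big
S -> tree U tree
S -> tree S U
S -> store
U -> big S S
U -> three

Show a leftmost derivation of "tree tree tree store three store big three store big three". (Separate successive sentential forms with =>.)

S => tree S U => tree S store big U => tree tree S U store big U => tree tree S store big U store big U => tree tree tree S U store big U store big U => tree tree tree store U store big U store big U => tree tree tree store three store big U store big U => tree tree tree store three store big three store big U => tree tree tree store three store big three store big three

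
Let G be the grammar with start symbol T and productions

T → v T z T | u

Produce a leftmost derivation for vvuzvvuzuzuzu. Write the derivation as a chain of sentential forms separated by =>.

T => vTzT   [T → v T z T]
vTzT => vvTzTzT   [T → v T z T]
vvTzTzT => vvuzTzT   [T → u]
vvuzTzT => vvuzvTzTzT   [T → v T z T]
vvuzvTzTzT => vvuzvvTzTzTzT   [T → v T z T]
vvuzvvTzTzTzT => vvuzvvuzTzTzT   [T → u]
vvuzvvuzTzTzT => vvuzvvuzuzTzT   [T → u]
vvuzvvuzuzTzT => vvuzvvuzuzuzT   [T → u]
vvuzvvuzuzuzT => vvuzvvuzuzuzu   [T → u]

T => vTzT => vvTzTzT => vvuzTzT => vvuzvTzTzT => vvuzvvTzTzTzT => vvuzvvuzTzTzT => vvuzvvuzuzTzT => vvuzvvuzuzuzT => vvuzvvuzuzuzu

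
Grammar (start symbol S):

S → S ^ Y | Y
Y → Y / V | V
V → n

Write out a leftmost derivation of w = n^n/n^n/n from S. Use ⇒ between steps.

S ⇒ S^Y ⇒ S^Y^Y ⇒ Y^Y^Y ⇒ V^Y^Y ⇒ n^Y^Y ⇒ n^Y/V^Y ⇒ n^V/V^Y ⇒ n^n/V^Y ⇒ n^n/n^Y ⇒ n^n/n^Y/V ⇒ n^n/n^V/V ⇒ n^n/n^n/V ⇒ n^n/n^n/n

S ⇒ S^Y   [S → S ^ Y]
S^Y ⇒ S^Y^Y   [S → S ^ Y]
S^Y^Y ⇒ Y^Y^Y   [S → Y]
Y^Y^Y ⇒ V^Y^Y   [Y → V]
V^Y^Y ⇒ n^Y^Y   [V → n]
n^Y^Y ⇒ n^Y/V^Y   [Y → Y / V]
n^Y/V^Y ⇒ n^V/V^Y   [Y → V]
n^V/V^Y ⇒ n^n/V^Y   [V → n]
n^n/V^Y ⇒ n^n/n^Y   [V → n]
n^n/n^Y ⇒ n^n/n^Y/V   [Y → Y / V]
n^n/n^Y/V ⇒ n^n/n^V/V   [Y → V]
n^n/n^V/V ⇒ n^n/n^n/V   [V → n]
n^n/n^n/V ⇒ n^n/n^n/n   [V → n]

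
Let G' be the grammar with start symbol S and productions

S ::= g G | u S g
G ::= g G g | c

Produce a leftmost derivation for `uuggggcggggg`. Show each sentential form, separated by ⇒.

S ⇒ uSg ⇒ uuSgg ⇒ uugGgg ⇒ uuggGggg ⇒ uugggGgggg ⇒ uuggggGggggg ⇒ uuggggcggggg

S ⇒ uSg   [S ::= u S g]
uSg ⇒ uuSgg   [S ::= u S g]
uuSgg ⇒ uugGgg   [S ::= g G]
uugGgg ⇒ uuggGggg   [G ::= g G g]
uuggGggg ⇒ uugggGgggg   [G ::= g G g]
uugggGgggg ⇒ uuggggGggggg   [G ::= g G g]
uuggggGggggg ⇒ uuggggcggggg   [G ::= c]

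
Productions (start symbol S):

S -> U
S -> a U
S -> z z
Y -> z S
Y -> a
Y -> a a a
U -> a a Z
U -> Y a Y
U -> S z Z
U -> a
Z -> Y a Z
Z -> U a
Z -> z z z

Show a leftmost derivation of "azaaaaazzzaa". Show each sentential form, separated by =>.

S => aU   [S -> a U]
aU => aYaY   [U -> Y a Y]
aYaY => azSaY   [Y -> z S]
azSaY => azaUaY   [S -> a U]
azaUaY => azaaaZaY   [U -> a a Z]
azaaaZaY => azaaaYaZaY   [Z -> Y a Z]
azaaaYaZaY => azaaaaaZaY   [Y -> a]
azaaaaaZaY => azaaaaazzzaY   [Z -> z z z]
azaaaaazzzaY => azaaaaazzzaa   [Y -> a]

S => aU => aYaY => azSaY => azaUaY => azaaaZaY => azaaaYaZaY => azaaaaaZaY => azaaaaazzzaY => azaaaaazzzaa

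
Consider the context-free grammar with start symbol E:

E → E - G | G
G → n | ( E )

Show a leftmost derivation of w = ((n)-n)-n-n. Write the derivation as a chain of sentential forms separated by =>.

E=>E-G=>E-G-G=>G-G-G=>(E)-G-G=>(E-G)-G-G=>(G-G)-G-G=>((E)-G)-G-G=>((G)-G)-G-G=>((n)-G)-G-G=>((n)-n)-G-G=>((n)-n)-n-G=>((n)-n)-n-n

E => E-G   [E → E - G]
E-G => E-G-G   [E → E - G]
E-G-G => G-G-G   [E → G]
G-G-G => (E)-G-G   [G → ( E )]
(E)-G-G => (E-G)-G-G   [E → E - G]
(E-G)-G-G => (G-G)-G-G   [E → G]
(G-G)-G-G => ((E)-G)-G-G   [G → ( E )]
((E)-G)-G-G => ((G)-G)-G-G   [E → G]
((G)-G)-G-G => ((n)-G)-G-G   [G → n]
((n)-G)-G-G => ((n)-n)-G-G   [G → n]
((n)-n)-G-G => ((n)-n)-n-G   [G → n]
((n)-n)-n-G => ((n)-n)-n-n   [G → n]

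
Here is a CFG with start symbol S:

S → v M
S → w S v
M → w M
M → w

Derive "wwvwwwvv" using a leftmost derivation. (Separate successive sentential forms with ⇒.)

S⇒wSv⇒wwSvv⇒wwvMvv⇒wwvwMvv⇒wwvwwMvv⇒wwvwwwvv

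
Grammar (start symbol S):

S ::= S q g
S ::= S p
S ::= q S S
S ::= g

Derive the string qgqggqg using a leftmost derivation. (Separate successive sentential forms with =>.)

S => qSS => qSqgS => qgqgS => qgqgSqg => qgqggqg

S => qSS   [S ::= q S S]
qSS => qSqgS   [S ::= S q g]
qSqgS => qgqgS   [S ::= g]
qgqgS => qgqgSqg   [S ::= S q g]
qgqgSqg => qgqggqg   [S ::= g]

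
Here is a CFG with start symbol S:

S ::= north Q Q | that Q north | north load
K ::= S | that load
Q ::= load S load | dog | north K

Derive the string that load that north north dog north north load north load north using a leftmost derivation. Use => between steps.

S => that Q north   [S ::= that Q north]
that Q north => that load S load north   [Q ::= load S load]
that load S load north => that load that Q north load north   [S ::= that Q north]
that load that Q north load north => that load that north K north load north   [Q ::= north K]
that load that north K north load north => that load that north S north load north   [K ::= S]
that load that north S north load north => that load that north north Q Q north load north   [S ::= north Q Q]
that load that north north Q Q north load north => that load that north north dog Q north load north   [Q ::= dog]
that load that north north dog Q north load north => that load that north north dog north K north load north   [Q ::= north K]
that load that north north dog north K north load north => that load that north north dog north S north load north   [K ::= S]
that load that north north dog north S north load north => that load that north north dog north north load north load north   [S ::= north load]

S => that Q north => that load S load north => that load that Q north load north => that load that north K north load north => that load that north S north load north => that load that north north Q Q north load north => that load that north north dog Q north load north => that load that north north dog north K north load north => that load that north north dog north S north load north => that load that north north dog north north load north load north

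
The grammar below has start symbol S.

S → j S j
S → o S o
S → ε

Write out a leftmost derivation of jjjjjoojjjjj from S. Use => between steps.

S => jSj   [S → j S j]
jSj => jjSjj   [S → j S j]
jjSjj => jjjSjjj   [S → j S j]
jjjSjjj => jjjjSjjjj   [S → j S j]
jjjjSjjjj => jjjjjSjjjjj   [S → j S j]
jjjjjSjjjjj => jjjjjoSojjjjj   [S → o S o]
jjjjjoSojjjjj => jjjjjoojjjjj   [S → ε]

S=>jSj=>jjSjj=>jjjSjjj=>jjjjSjjjj=>jjjjjSjjjjj=>jjjjjoSojjjjj=>jjjjjoojjjjj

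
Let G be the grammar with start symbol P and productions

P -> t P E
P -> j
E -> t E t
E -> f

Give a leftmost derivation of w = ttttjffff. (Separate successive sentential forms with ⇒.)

P ⇒ tPE   [P -> t P E]
tPE ⇒ ttPEE   [P -> t P E]
ttPEE ⇒ tttPEEE   [P -> t P E]
tttPEEE ⇒ ttttPEEEE   [P -> t P E]
ttttPEEEE ⇒ ttttjEEEE   [P -> j]
ttttjEEEE ⇒ ttttjfEEE   [E -> f]
ttttjfEEE ⇒ ttttjffEE   [E -> f]
ttttjffEE ⇒ ttttjfffE   [E -> f]
ttttjfffE ⇒ ttttjffff   [E -> f]

P⇒tPE⇒ttPEE⇒tttPEEE⇒ttttPEEEE⇒ttttjEEEE⇒ttttjfEEE⇒ttttjffEE⇒ttttjfffE⇒ttttjffff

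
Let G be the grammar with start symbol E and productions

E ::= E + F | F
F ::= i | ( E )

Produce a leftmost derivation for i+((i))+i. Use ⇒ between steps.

E ⇒ E+F   [E ::= E + F]
E+F ⇒ E+F+F   [E ::= E + F]
E+F+F ⇒ F+F+F   [E ::= F]
F+F+F ⇒ i+F+F   [F ::= i]
i+F+F ⇒ i+(E)+F   [F ::= ( E )]
i+(E)+F ⇒ i+(F)+F   [E ::= F]
i+(F)+F ⇒ i+((E))+F   [F ::= ( E )]
i+((E))+F ⇒ i+((F))+F   [E ::= F]
i+((F))+F ⇒ i+((i))+F   [F ::= i]
i+((i))+F ⇒ i+((i))+i   [F ::= i]

E ⇒ E+F ⇒ E+F+F ⇒ F+F+F ⇒ i+F+F ⇒ i+(E)+F ⇒ i+(F)+F ⇒ i+((E))+F ⇒ i+((F))+F ⇒ i+((i))+F ⇒ i+((i))+i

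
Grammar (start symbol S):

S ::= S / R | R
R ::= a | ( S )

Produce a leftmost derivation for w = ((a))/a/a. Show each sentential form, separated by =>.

S => S/R => S/R/R => R/R/R => (S)/R/R => (R)/R/R => ((S))/R/R => ((R))/R/R => ((a))/R/R => ((a))/a/R => ((a))/a/a

S => S/R   [S ::= S / R]
S/R => S/R/R   [S ::= S / R]
S/R/R => R/R/R   [S ::= R]
R/R/R => (S)/R/R   [R ::= ( S )]
(S)/R/R => (R)/R/R   [S ::= R]
(R)/R/R => ((S))/R/R   [R ::= ( S )]
((S))/R/R => ((R))/R/R   [S ::= R]
((R))/R/R => ((a))/R/R   [R ::= a]
((a))/R/R => ((a))/a/R   [R ::= a]
((a))/a/R => ((a))/a/a   [R ::= a]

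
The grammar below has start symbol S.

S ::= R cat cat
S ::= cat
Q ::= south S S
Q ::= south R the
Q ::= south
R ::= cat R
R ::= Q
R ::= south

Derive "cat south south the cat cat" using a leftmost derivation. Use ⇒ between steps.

S ⇒ R cat cat   [S ::= R cat cat]
R cat cat ⇒ cat R cat cat   [R ::= cat R]
cat R cat cat ⇒ cat Q cat cat   [R ::= Q]
cat Q cat cat ⇒ cat south R the cat cat   [Q ::= south R the]
cat south R the cat cat ⇒ cat south Q the cat cat   [R ::= Q]
cat south Q the cat cat ⇒ cat south south the cat cat   [Q ::= south]

S ⇒ R cat cat ⇒ cat R cat cat ⇒ cat Q cat cat ⇒ cat south R the cat cat ⇒ cat south Q the cat cat ⇒ cat south south the cat cat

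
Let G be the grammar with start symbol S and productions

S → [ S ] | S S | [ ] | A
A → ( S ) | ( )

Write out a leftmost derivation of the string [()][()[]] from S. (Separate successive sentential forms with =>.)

S => SS   [S → S S]
SS => [S]S   [S → [ S ]]
[S]S => [A]S   [S → A]
[A]S => [()]S   [A → ( )]
[()]S => [()][S]   [S → [ S ]]
[()][S] => [()][SS]   [S → S S]
[()][SS] => [()][AS]   [S → A]
[()][AS] => [()][()S]   [A → ( )]
[()][()S] => [()][()[]]   [S → [ ]]

S=>SS=>[S]S=>[A]S=>[()]S=>[()][S]=>[()][SS]=>[()][AS]=>[()][()S]=>[()][()[]]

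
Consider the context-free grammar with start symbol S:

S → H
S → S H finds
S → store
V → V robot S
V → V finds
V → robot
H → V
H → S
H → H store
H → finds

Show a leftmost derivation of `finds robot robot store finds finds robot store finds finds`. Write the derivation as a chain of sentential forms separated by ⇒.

S ⇒ S H finds ⇒ H H finds ⇒ finds H finds ⇒ finds V finds ⇒ finds V finds finds ⇒ finds V robot S finds finds ⇒ finds V robot S robot S finds finds ⇒ finds robot robot S robot S finds finds ⇒ finds robot robot S H finds robot S finds finds ⇒ finds robot robot store H finds robot S finds finds ⇒ finds robot robot store finds finds robot S finds finds ⇒ finds robot robot store finds finds robot store finds finds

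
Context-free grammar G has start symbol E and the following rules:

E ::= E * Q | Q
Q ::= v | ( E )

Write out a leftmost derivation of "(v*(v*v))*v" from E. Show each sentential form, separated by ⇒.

E⇒E*Q⇒Q*Q⇒(E)*Q⇒(E*Q)*Q⇒(Q*Q)*Q⇒(v*Q)*Q⇒(v*(E))*Q⇒(v*(E*Q))*Q⇒(v*(Q*Q))*Q⇒(v*(v*Q))*Q⇒(v*(v*v))*Q⇒(v*(v*v))*v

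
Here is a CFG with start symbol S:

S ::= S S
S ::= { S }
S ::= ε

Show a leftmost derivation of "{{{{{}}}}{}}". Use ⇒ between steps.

S ⇒ {S}   [S ::= { S }]
{S} ⇒ {SS}   [S ::= S S]
{SS} ⇒ {{S}S}   [S ::= { S }]
{{S}S} ⇒ {{{S}}S}   [S ::= { S }]
{{{S}}S} ⇒ {{{{S}}}S}   [S ::= { S }]
{{{{S}}}S} ⇒ {{{{{S}}}}S}   [S ::= { S }]
{{{{{S}}}}S} ⇒ {{{{{}}}}S}   [S ::= ε]
{{{{{}}}}S} ⇒ {{{{{}}}}{S}}   [S ::= { S }]
{{{{{}}}}{S}} ⇒ {{{{{}}}}{}}   [S ::= ε]

S⇒{S}⇒{SS}⇒{{S}S}⇒{{{S}}S}⇒{{{{S}}}S}⇒{{{{{S}}}}S}⇒{{{{{}}}}S}⇒{{{{{}}}}{S}}⇒{{{{{}}}}{}}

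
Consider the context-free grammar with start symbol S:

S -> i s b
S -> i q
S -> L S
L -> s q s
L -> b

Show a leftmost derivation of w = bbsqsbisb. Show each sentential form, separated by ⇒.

S ⇒ LS   [S -> L S]
LS ⇒ bS   [L -> b]
bS ⇒ bLS   [S -> L S]
bLS ⇒ bbS   [L -> b]
bbS ⇒ bbLS   [S -> L S]
bbLS ⇒ bbsqsS   [L -> s q s]
bbsqsS ⇒ bbsqsLS   [S -> L S]
bbsqsLS ⇒ bbsqsbS   [L -> b]
bbsqsbS ⇒ bbsqsbisb   [S -> i s b]

S ⇒ LS ⇒ bS ⇒ bLS ⇒ bbS ⇒ bbLS ⇒ bbsqsS ⇒ bbsqsLS ⇒ bbsqsbS ⇒ bbsqsbisb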